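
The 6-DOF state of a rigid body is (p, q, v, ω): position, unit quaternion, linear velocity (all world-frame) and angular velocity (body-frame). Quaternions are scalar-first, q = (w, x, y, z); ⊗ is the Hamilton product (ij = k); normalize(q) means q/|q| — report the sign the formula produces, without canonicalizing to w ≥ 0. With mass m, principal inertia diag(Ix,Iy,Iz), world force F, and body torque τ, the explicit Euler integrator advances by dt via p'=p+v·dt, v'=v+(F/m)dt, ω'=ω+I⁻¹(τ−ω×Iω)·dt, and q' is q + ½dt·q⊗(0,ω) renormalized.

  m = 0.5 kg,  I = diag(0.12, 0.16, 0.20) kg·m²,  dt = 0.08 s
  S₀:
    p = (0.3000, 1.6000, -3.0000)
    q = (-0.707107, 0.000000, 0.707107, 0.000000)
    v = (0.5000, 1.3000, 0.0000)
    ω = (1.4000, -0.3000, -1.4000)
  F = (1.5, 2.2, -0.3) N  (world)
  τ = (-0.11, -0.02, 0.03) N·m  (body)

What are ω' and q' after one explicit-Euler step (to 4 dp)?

gyro term ω×Iω = (0.0168, 0.1568, -0.0168)
(τ − ω×Iω)/I = (-1.0567, -1.1050, 0.2340)
new body rate ω' = (1.3155, -0.3884, -1.3813)
2q̇ = q⊗(0,ω) = (0.2121321, -1.9798996, 0.2121321, 0.0000000)
q + ½dt·q⊗(0,ω), renormalized = (-0.6964, -0.0789, 0.7133, 0.0000)

ω' = (1.3155, -0.3884, -1.3813)
q' = (-0.6964, -0.0789, 0.7133, 0.0000)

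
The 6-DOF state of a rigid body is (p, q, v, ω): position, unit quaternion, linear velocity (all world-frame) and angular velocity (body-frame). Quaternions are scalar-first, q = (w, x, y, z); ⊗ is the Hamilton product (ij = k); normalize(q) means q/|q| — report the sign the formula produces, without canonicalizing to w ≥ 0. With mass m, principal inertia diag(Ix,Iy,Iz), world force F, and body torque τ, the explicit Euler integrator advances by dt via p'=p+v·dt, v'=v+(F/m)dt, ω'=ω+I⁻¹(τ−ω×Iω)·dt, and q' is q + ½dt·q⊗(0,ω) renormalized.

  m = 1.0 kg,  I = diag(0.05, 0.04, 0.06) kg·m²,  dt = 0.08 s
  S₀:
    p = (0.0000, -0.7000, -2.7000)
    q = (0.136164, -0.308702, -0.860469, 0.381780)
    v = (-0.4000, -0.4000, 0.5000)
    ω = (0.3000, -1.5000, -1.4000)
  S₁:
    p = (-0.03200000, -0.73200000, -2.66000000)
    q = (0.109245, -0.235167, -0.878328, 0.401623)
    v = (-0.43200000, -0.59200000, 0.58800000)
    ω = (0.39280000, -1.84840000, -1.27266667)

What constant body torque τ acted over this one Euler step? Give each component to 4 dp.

τ = (0.1000, -0.1700, 0.1000)

ω₁ − ω₀ = (0.09280000, -0.34840000, 0.12733333)
τ = I·(Δω/dt) + ω₀×(Iω₀) = (0.1000, -0.1700, 0.1000)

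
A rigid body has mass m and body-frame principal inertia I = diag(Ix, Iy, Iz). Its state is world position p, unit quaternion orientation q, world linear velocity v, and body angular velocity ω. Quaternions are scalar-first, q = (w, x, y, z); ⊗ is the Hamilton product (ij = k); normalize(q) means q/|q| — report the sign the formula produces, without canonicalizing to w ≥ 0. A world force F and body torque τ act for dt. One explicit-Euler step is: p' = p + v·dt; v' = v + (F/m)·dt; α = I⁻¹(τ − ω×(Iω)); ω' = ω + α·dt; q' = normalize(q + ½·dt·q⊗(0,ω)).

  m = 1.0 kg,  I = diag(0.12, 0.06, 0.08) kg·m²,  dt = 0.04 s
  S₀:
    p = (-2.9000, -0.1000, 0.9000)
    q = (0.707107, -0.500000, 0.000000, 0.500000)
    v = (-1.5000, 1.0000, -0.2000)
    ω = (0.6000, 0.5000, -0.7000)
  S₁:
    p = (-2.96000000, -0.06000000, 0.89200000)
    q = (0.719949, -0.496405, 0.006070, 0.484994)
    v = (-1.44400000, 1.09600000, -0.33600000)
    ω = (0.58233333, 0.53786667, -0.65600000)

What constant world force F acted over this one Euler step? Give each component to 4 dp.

Δv = v₁−v₀ = (0.05600000, 0.09600000, -0.13600000)
applied force F = (1.4000, 2.4000, -3.4000)

F = (1.4000, 2.4000, -3.4000)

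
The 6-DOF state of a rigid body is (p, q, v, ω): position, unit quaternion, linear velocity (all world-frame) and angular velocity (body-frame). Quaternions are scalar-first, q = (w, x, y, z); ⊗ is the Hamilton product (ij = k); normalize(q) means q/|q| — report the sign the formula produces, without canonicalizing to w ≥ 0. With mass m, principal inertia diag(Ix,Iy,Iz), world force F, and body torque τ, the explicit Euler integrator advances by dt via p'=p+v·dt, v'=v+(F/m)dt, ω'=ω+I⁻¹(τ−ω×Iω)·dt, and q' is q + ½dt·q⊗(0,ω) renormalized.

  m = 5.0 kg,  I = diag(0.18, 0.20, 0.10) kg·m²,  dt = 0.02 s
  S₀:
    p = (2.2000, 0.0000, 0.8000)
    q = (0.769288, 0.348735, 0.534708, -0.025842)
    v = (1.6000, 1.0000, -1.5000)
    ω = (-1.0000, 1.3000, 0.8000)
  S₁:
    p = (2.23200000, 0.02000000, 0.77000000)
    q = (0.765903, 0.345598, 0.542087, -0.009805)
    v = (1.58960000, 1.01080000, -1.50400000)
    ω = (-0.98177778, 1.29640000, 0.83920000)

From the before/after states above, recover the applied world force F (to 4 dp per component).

F = (-2.6000, 2.7000, -1.0000)

Δv = v₁−v₀ = (-0.01040000, 0.01080000, -0.00400000)
applied force F = (-2.6000, 2.7000, -1.0000)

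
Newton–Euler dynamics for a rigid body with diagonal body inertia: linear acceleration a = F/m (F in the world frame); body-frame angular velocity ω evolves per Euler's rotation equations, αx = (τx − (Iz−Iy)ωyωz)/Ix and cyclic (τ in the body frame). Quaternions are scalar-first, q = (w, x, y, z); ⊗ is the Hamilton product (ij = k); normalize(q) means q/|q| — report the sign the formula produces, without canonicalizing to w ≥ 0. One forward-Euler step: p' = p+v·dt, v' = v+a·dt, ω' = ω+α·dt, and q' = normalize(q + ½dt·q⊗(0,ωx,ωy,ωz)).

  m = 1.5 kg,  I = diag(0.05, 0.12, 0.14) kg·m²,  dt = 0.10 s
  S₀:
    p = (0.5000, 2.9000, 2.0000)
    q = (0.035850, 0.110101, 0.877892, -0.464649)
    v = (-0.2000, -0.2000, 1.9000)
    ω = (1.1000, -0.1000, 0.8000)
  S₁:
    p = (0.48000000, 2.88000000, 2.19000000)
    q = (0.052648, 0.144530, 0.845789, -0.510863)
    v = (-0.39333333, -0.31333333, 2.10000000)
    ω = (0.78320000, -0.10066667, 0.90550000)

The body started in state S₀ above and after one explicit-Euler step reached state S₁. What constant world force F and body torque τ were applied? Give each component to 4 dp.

F = (-2.9000, -1.7000, 3.0000)
τ = (-0.1600, -0.0800, 0.1400)

rate change Δω = (-0.31680000, -0.00066667, 0.10550000)
ω₀×(Iω₀) = (-0.0016, -0.0792, -0.0077)
applied torque τ = (-0.1600, -0.0800, 0.1400)
Δv = v₁−v₀ = (-0.19333333, -0.11333333, 0.20000000)
m·(v₁−v₀)/dt = (-2.9000, -1.7000, 3.0000)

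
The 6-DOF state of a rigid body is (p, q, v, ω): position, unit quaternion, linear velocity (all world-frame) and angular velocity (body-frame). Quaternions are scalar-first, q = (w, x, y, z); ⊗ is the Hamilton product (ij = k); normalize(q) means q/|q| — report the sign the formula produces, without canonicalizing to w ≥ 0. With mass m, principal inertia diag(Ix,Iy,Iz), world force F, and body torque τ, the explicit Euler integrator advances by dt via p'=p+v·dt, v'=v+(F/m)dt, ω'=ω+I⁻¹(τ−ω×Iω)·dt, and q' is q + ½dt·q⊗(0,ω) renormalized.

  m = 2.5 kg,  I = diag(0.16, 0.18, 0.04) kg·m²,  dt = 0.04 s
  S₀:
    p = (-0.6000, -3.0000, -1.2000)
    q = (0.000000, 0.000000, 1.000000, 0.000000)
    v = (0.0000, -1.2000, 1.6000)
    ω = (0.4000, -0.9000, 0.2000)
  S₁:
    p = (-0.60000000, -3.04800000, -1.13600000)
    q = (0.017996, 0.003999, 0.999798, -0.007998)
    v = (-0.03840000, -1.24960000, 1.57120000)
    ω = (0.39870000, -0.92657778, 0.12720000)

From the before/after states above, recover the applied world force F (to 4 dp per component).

F = (-2.4000, -3.1000, -1.8000)

velocity change Δv = (-0.03840000, -0.04960000, -0.02880000)
applied force F = (-2.4000, -3.1000, -1.8000)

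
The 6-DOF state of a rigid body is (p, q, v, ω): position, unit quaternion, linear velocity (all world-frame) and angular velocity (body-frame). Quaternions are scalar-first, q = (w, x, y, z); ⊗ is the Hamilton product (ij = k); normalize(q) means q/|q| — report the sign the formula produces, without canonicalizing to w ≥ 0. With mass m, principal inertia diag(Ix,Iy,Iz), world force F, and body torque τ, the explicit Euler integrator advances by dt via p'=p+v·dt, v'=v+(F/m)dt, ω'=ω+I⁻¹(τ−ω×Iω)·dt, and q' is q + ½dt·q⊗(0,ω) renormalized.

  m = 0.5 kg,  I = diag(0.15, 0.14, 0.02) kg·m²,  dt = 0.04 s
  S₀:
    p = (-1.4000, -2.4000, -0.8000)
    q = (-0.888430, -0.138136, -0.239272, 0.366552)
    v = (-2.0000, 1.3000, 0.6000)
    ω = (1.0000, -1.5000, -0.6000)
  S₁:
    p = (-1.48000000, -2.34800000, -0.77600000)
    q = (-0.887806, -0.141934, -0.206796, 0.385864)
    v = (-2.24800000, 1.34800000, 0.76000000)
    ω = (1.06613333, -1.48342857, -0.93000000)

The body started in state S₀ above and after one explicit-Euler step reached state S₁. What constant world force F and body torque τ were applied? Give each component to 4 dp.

ω₁ − ω₀ = (0.06613333, 0.01657143, -0.33000000)
τ = I·(Δω/dt) + ω₀×(Iω₀) = (0.1400, -0.0200, -0.1500)
velocity change Δv = (-0.24800000, 0.04800000, 0.16000000)
F = m·Δv/dt = (-3.1000, 0.6000, 2.0000)

F = (-3.1000, 0.6000, 2.0000)
τ = (0.1400, -0.0200, -0.1500)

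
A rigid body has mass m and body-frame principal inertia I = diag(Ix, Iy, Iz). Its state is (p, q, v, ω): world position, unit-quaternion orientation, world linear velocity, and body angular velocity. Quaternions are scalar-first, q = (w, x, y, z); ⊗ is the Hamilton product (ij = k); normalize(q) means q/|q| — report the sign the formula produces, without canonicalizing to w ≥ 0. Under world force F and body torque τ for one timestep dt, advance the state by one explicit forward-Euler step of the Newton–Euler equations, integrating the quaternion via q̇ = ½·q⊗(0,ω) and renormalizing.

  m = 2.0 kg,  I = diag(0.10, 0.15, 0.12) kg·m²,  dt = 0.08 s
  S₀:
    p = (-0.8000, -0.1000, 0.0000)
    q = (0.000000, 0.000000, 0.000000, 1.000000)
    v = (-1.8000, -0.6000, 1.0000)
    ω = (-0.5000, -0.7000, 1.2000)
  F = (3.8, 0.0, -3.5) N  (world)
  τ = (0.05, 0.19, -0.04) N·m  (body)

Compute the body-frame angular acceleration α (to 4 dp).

precession coupling ω×(Iω) = (0.0252, 0.0120, 0.0175)
(τ − ω×Iω)/I = (0.2480, 1.1867, -0.4792)

α = (0.2480, 1.1867, -0.4792)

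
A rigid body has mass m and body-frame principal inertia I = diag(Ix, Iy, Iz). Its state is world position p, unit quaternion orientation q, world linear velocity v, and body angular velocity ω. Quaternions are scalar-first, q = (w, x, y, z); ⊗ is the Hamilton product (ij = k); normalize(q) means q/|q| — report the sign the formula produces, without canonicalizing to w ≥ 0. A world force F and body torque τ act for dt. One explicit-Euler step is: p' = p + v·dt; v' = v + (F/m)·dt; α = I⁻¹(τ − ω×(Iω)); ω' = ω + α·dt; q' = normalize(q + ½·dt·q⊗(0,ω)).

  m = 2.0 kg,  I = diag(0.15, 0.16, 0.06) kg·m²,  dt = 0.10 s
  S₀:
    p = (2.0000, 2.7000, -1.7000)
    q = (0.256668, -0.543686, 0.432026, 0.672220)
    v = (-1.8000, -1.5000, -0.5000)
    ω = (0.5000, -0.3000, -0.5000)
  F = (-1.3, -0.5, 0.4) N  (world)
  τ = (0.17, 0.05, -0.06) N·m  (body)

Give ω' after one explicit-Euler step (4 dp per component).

ω' = (0.6233, -0.2547, -0.5975)

α = I⁻¹(τ − ω×Iω) = (1.2333, 0.4531, -0.9750)
ω + α·dt = (0.6233, -0.2547, -0.5975)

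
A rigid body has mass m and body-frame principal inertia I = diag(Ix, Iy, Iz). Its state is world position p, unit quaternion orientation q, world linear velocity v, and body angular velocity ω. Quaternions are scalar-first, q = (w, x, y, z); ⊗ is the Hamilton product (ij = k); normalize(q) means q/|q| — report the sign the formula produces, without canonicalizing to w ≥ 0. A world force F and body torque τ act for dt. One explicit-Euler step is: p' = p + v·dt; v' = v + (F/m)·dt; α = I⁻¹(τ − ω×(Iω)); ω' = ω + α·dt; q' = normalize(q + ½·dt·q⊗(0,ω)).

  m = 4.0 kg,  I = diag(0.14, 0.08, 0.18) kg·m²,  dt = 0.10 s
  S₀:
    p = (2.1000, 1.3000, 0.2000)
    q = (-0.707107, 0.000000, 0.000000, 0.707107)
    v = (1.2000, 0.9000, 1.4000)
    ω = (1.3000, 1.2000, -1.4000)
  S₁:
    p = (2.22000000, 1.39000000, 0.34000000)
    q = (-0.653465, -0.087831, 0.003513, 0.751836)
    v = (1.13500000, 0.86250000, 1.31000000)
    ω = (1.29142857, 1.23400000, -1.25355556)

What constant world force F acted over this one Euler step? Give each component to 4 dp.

v₁ − v₀ = (-0.06500000, -0.03750000, -0.09000000)
m·(v₁−v₀)/dt = (-2.6000, -1.5000, -3.6000)

F = (-2.6000, -1.5000, -3.6000)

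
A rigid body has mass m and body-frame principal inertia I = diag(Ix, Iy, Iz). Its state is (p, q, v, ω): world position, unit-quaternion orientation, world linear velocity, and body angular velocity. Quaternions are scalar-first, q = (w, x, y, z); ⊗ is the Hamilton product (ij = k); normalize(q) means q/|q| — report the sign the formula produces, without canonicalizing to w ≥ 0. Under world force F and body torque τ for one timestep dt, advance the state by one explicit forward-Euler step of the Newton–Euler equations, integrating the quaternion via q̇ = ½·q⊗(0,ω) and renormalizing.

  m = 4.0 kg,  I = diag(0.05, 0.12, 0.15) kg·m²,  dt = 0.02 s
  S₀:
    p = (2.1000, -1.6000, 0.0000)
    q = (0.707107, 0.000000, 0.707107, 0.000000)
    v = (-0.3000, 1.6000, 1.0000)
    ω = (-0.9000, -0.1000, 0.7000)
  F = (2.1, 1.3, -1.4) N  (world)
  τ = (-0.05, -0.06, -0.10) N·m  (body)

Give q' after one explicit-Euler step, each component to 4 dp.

q' = (0.7078, -0.0014, 0.7064, 0.0113)

2q̇ = q⊗(0,ω) = (0.0707107, -0.1414214, -0.0707107, 1.1313712)
updated quaternion q' = (0.7078, -0.0014, 0.7064, 0.0113)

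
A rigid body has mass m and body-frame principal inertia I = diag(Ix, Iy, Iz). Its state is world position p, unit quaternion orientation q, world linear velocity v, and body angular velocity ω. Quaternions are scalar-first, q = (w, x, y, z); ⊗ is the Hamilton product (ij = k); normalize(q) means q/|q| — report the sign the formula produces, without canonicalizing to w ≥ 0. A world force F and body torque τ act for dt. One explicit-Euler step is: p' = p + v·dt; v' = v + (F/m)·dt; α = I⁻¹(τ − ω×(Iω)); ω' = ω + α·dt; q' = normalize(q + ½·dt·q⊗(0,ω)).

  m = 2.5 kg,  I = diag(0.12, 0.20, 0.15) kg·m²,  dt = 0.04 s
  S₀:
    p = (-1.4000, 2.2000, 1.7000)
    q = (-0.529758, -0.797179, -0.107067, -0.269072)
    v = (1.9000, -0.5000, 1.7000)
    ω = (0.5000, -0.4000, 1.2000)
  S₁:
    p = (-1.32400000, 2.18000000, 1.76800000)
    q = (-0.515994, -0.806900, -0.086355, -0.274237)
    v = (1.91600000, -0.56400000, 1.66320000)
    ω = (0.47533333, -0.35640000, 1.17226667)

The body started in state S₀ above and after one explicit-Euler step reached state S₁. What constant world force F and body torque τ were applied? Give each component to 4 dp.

F = (1.0000, -4.0000, -2.3000)
τ = (-0.0500, 0.2000, -0.1200)

ω₁ − ω₀ = (-0.02466667, 0.04360000, -0.02773333)
ω₀×(Iω₀) = (0.0240, -0.0180, -0.0160)
I·α + gyro = (-0.0500, 0.2000, -0.1200)
v₁ − v₀ = (0.01600000, -0.06400000, -0.03680000)
applied force F = (1.0000, -4.0000, -2.3000)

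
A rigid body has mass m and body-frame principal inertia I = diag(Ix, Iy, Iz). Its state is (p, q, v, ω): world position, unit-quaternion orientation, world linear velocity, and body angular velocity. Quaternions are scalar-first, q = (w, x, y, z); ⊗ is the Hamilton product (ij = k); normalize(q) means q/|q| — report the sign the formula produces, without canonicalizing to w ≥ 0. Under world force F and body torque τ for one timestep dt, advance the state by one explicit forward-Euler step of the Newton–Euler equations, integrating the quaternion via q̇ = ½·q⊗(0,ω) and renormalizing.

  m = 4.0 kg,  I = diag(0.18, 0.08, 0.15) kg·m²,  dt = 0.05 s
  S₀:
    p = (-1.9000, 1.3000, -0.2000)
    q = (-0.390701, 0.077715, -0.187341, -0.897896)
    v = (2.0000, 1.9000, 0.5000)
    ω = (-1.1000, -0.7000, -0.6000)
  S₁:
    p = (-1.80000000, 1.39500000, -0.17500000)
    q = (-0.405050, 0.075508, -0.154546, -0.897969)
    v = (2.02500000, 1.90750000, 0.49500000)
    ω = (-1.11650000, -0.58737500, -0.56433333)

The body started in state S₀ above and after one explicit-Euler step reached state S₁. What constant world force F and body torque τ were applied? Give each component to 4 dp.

velocity change Δv = (0.02500000, 0.00750000, -0.00500000)
m·(v₁−v₀)/dt = (2.0000, 0.6000, -0.4000)
ω₁ − ω₀ = (-0.01650000, 0.11262500, 0.03566667)
ω₀×(Iω₀) = (0.0294, 0.0198, -0.0770)
τ = I·(Δω/dt) + ω₀×(Iω₀) = (-0.0300, 0.2000, 0.0300)

F = (2.0000, 0.6000, -0.4000)
τ = (-0.0300, 0.2000, 0.0300)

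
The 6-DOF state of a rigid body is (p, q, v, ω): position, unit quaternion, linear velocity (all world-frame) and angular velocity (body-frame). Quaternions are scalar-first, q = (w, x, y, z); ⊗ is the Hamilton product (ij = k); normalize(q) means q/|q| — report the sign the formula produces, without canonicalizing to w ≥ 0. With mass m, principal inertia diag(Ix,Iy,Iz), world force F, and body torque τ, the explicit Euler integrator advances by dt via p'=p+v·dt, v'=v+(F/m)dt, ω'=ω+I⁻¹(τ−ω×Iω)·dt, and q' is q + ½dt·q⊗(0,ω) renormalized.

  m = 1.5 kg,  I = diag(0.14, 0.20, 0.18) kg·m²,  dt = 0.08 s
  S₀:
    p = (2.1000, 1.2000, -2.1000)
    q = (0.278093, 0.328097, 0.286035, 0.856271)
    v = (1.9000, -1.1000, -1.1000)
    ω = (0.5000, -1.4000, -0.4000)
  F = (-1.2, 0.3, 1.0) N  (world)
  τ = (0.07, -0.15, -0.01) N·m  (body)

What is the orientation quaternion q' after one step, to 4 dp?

q' = (0.3007, 0.3763, 0.2923, 0.8262)

q⊗(0,ω) = (0.5789089, 1.2234119, 0.1700441, -0.7135905)
q' = normalize(q + ½dt·q⊗(0,ω)) = (0.3007, 0.3763, 0.2923, 0.8262)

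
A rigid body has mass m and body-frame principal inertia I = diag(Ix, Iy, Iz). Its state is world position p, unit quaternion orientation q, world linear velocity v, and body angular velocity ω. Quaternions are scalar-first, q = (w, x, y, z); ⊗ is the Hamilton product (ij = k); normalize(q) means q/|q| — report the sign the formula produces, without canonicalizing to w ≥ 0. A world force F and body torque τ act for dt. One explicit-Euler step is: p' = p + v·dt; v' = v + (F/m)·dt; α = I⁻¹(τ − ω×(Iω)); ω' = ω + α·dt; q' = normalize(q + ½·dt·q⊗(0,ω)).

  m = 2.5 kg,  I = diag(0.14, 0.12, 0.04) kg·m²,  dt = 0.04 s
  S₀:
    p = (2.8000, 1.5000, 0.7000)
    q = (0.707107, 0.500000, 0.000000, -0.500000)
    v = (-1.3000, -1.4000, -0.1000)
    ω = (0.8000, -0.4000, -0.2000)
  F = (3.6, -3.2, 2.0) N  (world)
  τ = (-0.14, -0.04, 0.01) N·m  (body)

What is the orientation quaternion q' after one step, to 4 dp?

q' = (0.6970, 0.5072, -0.0117, -0.5067)

2q̇ = q⊗(0,ω) = (-0.5000000, 0.3656856, -0.5828428, -0.3414214)
q + ½dt·q⊗(0,ω), renormalized = (0.6970, 0.5072, -0.0117, -0.5067)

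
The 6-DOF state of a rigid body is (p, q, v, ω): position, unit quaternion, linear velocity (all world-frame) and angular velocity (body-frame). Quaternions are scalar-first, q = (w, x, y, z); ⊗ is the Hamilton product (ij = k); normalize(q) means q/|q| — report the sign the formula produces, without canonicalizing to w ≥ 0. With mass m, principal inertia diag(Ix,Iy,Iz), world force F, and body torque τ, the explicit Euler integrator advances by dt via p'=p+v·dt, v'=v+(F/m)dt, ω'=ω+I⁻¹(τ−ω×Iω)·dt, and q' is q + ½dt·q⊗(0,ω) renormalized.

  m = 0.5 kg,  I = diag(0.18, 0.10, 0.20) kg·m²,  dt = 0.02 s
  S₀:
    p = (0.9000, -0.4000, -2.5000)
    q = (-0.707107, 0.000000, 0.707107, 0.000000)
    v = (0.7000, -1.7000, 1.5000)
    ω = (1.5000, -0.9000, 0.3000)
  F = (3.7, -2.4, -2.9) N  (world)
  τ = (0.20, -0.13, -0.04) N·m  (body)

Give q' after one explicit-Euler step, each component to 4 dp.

q' = (-0.7006, -0.0085, 0.7134, -0.0127)

q⊗(0,ω) = (0.6363963, -0.8485284, 0.6363963, -1.2727926)
q + ½dt·q⊗(0,ω), renormalized = (-0.7006, -0.0085, 0.7134, -0.0127)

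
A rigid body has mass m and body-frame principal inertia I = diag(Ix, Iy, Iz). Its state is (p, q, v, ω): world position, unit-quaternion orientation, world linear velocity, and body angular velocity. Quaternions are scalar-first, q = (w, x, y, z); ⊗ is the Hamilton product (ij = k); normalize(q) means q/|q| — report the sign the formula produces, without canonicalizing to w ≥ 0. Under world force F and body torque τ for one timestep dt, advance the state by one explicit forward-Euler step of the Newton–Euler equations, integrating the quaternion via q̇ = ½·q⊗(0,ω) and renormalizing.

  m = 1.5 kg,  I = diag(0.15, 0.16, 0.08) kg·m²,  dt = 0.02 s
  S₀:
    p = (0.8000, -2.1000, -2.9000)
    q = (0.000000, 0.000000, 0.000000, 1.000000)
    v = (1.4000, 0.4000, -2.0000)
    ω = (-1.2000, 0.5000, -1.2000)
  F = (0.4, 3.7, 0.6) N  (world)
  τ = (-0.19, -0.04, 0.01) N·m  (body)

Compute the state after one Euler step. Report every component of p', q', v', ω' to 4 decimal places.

new position p' = (0.8280, -2.0920, -2.9400)
v + (F/m)dt = (1.4053, 0.4493, -1.9920)
precession coupling ω×(Iω) = (0.0480, 0.1008, -0.0060)
α = I⁻¹(τ − ω×Iω) = (-1.5867, -0.8800, 0.2000)
ω' = ω + α·dt = (-1.2317, 0.4824, -1.1960)
2q̇ = q⊗(0,ω) = (1.2000000, -0.5000000, -1.2000000, 0.0000000)
updated quaternion q' = (0.0120, -0.0050, -0.0120, 0.9998)

p' = (0.8280, -2.0920, -2.9400)
q' = (0.0120, -0.0050, -0.0120, 0.9998)
v' = (1.4053, 0.4493, -1.9920)
ω' = (-1.2317, 0.4824, -1.1960)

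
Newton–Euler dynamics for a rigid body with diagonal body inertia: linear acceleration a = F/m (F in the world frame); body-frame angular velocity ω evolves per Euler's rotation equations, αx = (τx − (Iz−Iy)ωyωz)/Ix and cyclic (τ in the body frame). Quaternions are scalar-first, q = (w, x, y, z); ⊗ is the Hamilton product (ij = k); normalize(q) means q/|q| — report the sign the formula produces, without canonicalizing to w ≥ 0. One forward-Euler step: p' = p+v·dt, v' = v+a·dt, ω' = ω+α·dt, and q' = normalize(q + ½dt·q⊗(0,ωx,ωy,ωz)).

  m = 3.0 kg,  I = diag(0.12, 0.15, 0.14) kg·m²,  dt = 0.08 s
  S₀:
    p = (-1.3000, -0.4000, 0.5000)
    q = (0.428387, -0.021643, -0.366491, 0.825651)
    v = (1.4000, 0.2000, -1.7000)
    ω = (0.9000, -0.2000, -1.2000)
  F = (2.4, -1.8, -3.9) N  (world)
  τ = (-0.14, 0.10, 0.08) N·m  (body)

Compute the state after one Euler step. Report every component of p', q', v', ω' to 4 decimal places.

new position p' = (-1.1880, -0.3840, 0.3640)
v' = v + a·dt = (1.4640, 0.1520, -1.8040)
ω×(Iω) gyroscopic = (-0.0024, 0.0216, -0.0054)
angular accel α = (-1.1467, 0.5227, 0.6100)
ω + α·dt = (0.8083, -0.1582, -1.1512)
q⊗(0,ω) = (0.9369617, 0.9904677, 0.6314369, -0.1798939)
q + ½dt·q⊗(0,ω), renormalized = (0.4650, 0.0179, -0.3406, 0.8170)

p' = (-1.1880, -0.3840, 0.3640)
q' = (0.4650, 0.0179, -0.3406, 0.8170)
v' = (1.4640, 0.1520, -1.8040)
ω' = (0.8083, -0.1582, -1.1512)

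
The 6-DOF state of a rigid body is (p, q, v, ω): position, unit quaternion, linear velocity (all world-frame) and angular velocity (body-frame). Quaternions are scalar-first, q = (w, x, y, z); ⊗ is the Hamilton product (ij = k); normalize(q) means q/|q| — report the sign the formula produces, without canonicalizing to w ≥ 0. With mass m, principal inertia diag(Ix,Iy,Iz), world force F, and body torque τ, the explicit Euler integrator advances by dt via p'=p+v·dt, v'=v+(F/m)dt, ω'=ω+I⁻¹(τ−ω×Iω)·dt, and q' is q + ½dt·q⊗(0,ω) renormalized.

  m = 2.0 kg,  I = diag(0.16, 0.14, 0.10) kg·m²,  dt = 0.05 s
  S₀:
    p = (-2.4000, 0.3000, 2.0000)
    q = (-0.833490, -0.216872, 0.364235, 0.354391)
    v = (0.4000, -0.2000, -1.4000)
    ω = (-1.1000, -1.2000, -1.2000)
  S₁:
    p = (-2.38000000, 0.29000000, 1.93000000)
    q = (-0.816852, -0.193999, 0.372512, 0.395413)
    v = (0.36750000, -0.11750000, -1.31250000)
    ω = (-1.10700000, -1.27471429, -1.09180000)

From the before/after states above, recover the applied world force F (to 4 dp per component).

F = (-1.3000, 3.3000, 3.5000)

Δv = v₁−v₀ = (-0.03250000, 0.08250000, 0.08750000)
m·(v₁−v₀)/dt = (-1.3000, 3.3000, 3.5000)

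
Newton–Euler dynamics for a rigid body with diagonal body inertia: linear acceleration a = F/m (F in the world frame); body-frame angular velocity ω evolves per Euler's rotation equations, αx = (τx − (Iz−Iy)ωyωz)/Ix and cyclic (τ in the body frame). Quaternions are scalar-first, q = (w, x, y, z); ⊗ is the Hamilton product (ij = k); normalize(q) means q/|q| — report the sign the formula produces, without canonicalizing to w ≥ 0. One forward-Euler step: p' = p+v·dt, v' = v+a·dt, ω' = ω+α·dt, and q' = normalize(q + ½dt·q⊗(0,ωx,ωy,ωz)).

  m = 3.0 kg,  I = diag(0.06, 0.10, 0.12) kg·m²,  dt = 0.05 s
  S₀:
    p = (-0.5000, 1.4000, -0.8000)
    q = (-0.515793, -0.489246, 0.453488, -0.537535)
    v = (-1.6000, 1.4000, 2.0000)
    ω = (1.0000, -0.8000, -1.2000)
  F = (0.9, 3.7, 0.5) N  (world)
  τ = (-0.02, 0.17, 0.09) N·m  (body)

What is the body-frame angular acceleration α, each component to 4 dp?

gyro term ω×Iω = (0.0192, 0.0720, -0.0320)
α = I⁻¹(τ − ω×Iω) = (-0.6533, 0.9800, 1.0167)

α = (-0.6533, 0.9800, 1.0167)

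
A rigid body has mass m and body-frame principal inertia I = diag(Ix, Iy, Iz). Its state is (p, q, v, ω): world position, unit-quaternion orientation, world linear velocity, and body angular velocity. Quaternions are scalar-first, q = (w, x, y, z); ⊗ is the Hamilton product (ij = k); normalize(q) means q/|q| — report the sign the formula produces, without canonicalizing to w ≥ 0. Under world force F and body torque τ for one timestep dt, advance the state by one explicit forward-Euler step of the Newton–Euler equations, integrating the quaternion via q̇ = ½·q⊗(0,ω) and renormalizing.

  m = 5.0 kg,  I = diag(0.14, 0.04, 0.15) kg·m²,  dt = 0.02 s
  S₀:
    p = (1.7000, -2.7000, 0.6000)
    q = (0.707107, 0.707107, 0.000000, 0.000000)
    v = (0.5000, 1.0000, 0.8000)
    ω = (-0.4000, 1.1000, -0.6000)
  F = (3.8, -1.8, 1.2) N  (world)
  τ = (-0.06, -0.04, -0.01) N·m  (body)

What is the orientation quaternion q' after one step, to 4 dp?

q' = (0.7099, 0.7042, 0.0120, 0.0035)

q⊗(0,ω) = (0.2828428, -0.2828428, 1.2020819, 0.3535535)
updated quaternion q' = (0.7099, 0.7042, 0.0120, 0.0035)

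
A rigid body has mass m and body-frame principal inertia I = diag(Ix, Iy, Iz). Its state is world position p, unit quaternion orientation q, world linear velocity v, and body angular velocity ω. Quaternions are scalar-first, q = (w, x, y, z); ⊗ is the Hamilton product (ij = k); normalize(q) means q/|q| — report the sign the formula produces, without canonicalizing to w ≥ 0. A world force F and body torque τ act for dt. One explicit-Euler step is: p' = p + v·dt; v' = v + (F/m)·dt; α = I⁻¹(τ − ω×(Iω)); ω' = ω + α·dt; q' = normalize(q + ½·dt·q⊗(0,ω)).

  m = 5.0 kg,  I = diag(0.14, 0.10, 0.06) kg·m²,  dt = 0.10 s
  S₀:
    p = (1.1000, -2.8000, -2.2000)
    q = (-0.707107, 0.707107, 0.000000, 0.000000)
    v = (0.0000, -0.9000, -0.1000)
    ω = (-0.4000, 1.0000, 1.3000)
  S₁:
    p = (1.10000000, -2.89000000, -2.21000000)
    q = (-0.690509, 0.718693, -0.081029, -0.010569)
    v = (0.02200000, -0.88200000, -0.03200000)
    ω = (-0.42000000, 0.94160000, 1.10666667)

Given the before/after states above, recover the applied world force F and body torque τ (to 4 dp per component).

F = (1.1000, 0.9000, 3.4000)
τ = (-0.0800, -0.1000, -0.1000)

ω₁ − ω₀ = (-0.02000000, -0.05840000, -0.19333333)
ω₀×(Iω₀) = (-0.0520, -0.0416, 0.0160)
applied torque τ = (-0.0800, -0.1000, -0.1000)
v₁ − v₀ = (0.02200000, 0.01800000, 0.06800000)
F = m·Δv/dt = (1.1000, 0.9000, 3.4000)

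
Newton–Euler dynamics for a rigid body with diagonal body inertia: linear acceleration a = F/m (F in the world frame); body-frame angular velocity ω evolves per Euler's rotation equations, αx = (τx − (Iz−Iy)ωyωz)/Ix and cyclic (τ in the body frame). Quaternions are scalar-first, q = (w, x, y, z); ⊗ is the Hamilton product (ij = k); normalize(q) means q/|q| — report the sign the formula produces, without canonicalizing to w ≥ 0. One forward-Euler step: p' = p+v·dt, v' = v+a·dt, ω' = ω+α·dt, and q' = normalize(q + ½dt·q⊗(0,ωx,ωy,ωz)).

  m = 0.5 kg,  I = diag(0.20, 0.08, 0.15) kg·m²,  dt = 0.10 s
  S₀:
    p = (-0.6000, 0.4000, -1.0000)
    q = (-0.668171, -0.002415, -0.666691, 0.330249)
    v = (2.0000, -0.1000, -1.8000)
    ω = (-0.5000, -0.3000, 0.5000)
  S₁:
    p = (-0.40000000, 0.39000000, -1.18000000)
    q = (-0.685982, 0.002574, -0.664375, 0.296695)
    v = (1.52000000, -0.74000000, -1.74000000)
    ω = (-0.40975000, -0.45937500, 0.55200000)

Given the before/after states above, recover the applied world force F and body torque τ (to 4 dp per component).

F = (-2.4000, -3.2000, 0.3000)
τ = (0.1700, -0.1400, 0.0600)

ω₁ − ω₀ = (0.09025000, -0.15937500, 0.05200000)
gyro term ω₀×Iω₀ = (-0.0105, -0.0125, -0.0180)
τ = I·(Δω/dt) + ω₀×(Iω₀) = (0.1700, -0.1400, 0.0600)
Δv = v₁−v₀ = (-0.48000000, -0.64000000, 0.06000000)
applied force F = (-2.4000, -3.2000, 0.3000)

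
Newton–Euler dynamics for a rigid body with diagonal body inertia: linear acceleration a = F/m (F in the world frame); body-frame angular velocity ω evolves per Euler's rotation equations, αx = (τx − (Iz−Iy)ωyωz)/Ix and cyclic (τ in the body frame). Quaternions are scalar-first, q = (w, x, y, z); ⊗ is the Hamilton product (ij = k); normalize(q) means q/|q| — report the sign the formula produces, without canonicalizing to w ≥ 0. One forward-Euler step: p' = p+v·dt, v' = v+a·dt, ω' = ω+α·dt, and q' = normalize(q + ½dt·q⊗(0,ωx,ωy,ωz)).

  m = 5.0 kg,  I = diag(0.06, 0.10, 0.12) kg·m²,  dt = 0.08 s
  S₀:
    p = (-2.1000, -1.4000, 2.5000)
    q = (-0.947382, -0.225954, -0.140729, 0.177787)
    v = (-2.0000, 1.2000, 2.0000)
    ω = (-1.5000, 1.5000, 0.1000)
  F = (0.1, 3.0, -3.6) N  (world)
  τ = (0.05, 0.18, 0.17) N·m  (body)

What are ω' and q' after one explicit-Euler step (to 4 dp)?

ω' = (-1.4373, 1.6368, 0.2733)
q' = (-0.9498, -0.1797, -0.2066, 0.1515)

precession coupling ω×(Iω) = (0.0030, 0.0090, -0.0900)
α = I⁻¹(τ − ω×Iω) = (0.7833, 1.7100, 2.1667)
ω + α·dt = (-1.4373, 1.6368, 0.2733)
q⊗(0,ω) = (-0.1456162, 1.1403196, -1.6651581, -0.6447627)
q' = normalize(q + ½dt·q⊗(0,ω)) = (-0.9498, -0.1797, -0.2066, 0.1515)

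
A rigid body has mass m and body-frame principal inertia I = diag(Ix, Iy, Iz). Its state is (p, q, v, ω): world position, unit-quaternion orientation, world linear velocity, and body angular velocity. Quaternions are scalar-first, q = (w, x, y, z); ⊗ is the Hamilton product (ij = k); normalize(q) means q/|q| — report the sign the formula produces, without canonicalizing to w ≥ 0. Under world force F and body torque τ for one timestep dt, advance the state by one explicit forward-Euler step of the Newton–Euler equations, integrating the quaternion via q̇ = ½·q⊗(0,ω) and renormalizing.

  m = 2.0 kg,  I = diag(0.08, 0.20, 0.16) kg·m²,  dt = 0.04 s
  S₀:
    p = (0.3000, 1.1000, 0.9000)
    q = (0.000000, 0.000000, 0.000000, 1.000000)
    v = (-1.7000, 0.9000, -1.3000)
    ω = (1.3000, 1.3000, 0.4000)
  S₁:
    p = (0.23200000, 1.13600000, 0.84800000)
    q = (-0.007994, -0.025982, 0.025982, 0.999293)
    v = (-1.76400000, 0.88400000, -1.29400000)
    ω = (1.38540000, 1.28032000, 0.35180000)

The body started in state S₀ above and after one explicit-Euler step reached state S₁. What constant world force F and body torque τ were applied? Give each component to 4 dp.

Δv = v₁−v₀ = (-0.06400000, -0.01600000, 0.00600000)
F = m·Δv/dt = (-3.2000, -0.8000, 0.3000)
rate change Δω = (0.08540000, -0.01968000, -0.04820000)
precession coupling = (-0.0208, -0.0416, 0.2028)
τ = I·(Δω/dt) + ω₀×(Iω₀) = (0.1500, -0.1400, 0.0100)

F = (-3.2000, -0.8000, 0.3000)
τ = (0.1500, -0.1400, 0.0100)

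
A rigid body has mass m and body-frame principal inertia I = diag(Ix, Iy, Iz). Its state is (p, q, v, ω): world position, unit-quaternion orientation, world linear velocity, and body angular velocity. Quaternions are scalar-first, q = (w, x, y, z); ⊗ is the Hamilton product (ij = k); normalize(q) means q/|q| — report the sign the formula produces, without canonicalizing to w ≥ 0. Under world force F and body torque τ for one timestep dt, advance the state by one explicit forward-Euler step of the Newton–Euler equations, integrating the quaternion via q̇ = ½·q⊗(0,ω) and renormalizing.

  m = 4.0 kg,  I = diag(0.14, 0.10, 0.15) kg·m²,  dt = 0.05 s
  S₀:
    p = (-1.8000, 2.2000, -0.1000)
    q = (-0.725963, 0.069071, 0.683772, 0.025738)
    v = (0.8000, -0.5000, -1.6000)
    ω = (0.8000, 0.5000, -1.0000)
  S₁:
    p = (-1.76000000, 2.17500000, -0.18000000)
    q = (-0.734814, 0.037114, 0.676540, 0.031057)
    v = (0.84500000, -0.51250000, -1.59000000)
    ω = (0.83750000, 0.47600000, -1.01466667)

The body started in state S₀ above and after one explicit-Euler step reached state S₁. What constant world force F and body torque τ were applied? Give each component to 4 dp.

Δv = v₁−v₀ = (0.04500000, -0.01250000, 0.01000000)
applied force F = (3.6000, -1.0000, 0.8000)
rate change Δω = (0.03750000, -0.02400000, -0.01466667)
ω₀×(Iω₀) = (-0.0250, 0.0080, -0.0160)
I·α + gyro = (0.0800, -0.0400, -0.0600)

F = (3.6000, -1.0000, 0.8000)
τ = (0.0800, -0.0400, -0.0600)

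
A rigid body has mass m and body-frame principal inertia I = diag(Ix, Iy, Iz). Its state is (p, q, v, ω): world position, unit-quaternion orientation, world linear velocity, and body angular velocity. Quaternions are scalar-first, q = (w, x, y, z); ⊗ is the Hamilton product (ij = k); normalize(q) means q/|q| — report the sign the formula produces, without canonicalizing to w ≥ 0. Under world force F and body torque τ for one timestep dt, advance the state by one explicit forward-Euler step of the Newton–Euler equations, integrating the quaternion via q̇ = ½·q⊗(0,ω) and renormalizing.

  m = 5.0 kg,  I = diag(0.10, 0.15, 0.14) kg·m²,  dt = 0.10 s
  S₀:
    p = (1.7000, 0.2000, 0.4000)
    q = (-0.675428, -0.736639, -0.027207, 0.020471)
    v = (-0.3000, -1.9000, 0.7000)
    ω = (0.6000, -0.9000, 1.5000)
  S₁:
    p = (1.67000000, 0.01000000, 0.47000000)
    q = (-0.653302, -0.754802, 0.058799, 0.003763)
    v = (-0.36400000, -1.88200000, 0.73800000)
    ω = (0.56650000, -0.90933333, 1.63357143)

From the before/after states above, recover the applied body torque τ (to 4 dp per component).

Δω = ω₁−ω₀ = (-0.03350000, -0.00933333, 0.13357143)
gyro term ω₀×Iω₀ = (0.0135, -0.0360, -0.0270)
τ = I·(Δω/dt) + ω₀×(Iω₀) = (-0.0200, -0.0500, 0.1600)

τ = (-0.0200, -0.0500, 0.1600)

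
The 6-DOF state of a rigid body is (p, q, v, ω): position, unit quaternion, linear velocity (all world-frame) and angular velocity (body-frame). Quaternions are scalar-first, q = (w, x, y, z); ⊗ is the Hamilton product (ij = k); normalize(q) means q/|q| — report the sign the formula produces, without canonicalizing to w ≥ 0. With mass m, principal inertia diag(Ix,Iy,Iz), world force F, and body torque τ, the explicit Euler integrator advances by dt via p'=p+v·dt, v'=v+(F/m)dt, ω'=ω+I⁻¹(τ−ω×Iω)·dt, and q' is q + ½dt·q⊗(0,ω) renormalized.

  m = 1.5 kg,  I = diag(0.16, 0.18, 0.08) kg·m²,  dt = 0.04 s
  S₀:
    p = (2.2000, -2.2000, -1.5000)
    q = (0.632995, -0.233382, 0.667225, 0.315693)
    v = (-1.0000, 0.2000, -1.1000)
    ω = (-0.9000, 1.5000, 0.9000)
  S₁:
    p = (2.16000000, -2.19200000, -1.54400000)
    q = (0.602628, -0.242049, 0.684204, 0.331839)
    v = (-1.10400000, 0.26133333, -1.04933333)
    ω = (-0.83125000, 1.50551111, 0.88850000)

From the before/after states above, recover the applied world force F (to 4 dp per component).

F = (-3.9000, 2.3000, 1.9000)

v₁ − v₀ = (-0.10400000, 0.06133333, 0.05066667)
applied force F = (-3.9000, 2.3000, 1.9000)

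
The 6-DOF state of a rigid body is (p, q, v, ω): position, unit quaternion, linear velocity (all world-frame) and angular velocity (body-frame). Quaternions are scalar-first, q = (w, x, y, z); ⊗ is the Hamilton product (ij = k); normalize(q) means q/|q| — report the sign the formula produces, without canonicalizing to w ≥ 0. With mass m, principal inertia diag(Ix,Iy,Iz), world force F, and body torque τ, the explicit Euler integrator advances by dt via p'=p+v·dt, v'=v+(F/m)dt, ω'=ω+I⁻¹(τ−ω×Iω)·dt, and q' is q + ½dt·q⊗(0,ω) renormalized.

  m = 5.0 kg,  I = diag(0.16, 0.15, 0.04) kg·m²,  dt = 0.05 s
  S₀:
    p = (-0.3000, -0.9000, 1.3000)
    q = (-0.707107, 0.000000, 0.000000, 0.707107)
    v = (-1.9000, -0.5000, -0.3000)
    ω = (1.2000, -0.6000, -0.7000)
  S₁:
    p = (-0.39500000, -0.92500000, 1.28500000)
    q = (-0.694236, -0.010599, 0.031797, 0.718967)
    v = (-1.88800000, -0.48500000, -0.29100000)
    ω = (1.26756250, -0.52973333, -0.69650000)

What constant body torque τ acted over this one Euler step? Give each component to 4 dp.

ω₁ − ω₀ = (0.06756250, 0.07026667, 0.00350000)
precession coupling = (-0.0462, -0.1008, 0.0072)
applied torque τ = (0.1700, 0.1100, 0.0100)

τ = (0.1700, 0.1100, 0.0100)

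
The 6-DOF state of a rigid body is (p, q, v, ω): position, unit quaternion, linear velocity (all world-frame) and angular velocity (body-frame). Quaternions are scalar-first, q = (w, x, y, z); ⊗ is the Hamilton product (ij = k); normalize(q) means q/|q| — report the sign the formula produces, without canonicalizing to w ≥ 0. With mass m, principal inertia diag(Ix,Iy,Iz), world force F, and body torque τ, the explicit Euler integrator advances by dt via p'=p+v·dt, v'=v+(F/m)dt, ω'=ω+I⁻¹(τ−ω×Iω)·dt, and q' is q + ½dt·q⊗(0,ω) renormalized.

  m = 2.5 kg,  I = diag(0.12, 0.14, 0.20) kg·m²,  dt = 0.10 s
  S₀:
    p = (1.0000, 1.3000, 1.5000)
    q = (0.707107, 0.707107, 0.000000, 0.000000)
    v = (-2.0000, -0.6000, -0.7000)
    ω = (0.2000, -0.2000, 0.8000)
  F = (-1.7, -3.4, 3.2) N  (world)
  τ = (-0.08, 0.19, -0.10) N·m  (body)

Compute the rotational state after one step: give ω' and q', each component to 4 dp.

precession coupling ω×(Iω) = (-0.0096, -0.0128, -0.0008)
(τ − ω×Iω)/I = (-0.5867, 1.4486, -0.4960)
ω' = ω + α·dt = (0.1413, -0.0551, 0.7504)
q⊗(0,ω) = (-0.1414214, 0.1414214, -0.7071070, 0.4242642)
updated quaternion q' = (0.6994, 0.7135, -0.0353, 0.0212)

ω' = (0.1413, -0.0551, 0.7504)
q' = (0.6994, 0.7135, -0.0353, 0.0212)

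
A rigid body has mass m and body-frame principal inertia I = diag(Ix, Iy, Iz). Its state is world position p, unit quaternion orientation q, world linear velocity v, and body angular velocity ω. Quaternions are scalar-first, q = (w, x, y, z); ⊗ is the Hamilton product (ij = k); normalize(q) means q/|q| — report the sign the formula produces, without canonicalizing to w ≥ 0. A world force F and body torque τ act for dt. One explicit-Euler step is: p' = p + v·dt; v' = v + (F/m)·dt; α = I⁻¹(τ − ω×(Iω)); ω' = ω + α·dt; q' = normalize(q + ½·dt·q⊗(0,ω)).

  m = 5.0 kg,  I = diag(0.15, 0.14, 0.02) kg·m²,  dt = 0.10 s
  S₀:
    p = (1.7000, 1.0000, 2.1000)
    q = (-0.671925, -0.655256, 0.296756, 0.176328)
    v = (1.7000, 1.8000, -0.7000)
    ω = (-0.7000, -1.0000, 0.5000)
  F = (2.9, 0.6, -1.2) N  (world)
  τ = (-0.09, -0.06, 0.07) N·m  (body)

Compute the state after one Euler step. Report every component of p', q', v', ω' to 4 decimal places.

p' = (1.8700, 1.1800, 2.0300)
q' = (-0.6829, -0.6142, 0.3398, 0.2022)
v' = (1.7580, 1.8120, -0.7240)
ω' = (-0.8000, -1.0104, 0.8850)

(τ − ω×Iω)/I = (-1.0000, -0.1036, 3.8500)
ω + α·dt = (-0.8000, -1.0104, 0.8850)
2q̇ = q⊗(0,ω) = (-0.2500872, 0.7950535, 0.8761234, 0.5270227)
q + ½dt·q⊗(0,ω), renormalized = (-0.6829, -0.6142, 0.3398, 0.2022)
a = F/m = (0.5800, 0.1200, -0.2400)
p + v·dt = (1.8700, 1.1800, 2.0300)
v' = v + a·dt = (1.7580, 1.8120, -0.7240)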